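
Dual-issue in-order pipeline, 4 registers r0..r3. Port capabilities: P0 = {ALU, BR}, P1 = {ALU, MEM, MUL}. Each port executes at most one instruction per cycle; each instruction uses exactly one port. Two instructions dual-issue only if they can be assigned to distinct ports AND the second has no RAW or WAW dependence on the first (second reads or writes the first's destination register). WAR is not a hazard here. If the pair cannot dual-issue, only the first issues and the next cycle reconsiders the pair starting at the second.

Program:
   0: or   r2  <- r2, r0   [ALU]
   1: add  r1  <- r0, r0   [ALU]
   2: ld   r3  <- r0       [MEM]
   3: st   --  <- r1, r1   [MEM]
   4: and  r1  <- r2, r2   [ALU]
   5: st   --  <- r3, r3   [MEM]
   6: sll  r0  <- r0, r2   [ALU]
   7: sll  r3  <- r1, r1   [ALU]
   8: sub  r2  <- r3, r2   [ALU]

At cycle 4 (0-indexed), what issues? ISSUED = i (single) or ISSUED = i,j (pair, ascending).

c0: i0,i1 or.ALU;add.ALU  2-wide
c1: i2 ld.MEM  no-port MEM/MEM
c2: i3,i4 st.MEM;and.ALU  2-wide
c3: i5,i6 st.MEM;sll.ALU  2-wide
c4: i7 sll.ALU  RAW r3
c5: i8 sub.ALU  tail

ISSUED = 7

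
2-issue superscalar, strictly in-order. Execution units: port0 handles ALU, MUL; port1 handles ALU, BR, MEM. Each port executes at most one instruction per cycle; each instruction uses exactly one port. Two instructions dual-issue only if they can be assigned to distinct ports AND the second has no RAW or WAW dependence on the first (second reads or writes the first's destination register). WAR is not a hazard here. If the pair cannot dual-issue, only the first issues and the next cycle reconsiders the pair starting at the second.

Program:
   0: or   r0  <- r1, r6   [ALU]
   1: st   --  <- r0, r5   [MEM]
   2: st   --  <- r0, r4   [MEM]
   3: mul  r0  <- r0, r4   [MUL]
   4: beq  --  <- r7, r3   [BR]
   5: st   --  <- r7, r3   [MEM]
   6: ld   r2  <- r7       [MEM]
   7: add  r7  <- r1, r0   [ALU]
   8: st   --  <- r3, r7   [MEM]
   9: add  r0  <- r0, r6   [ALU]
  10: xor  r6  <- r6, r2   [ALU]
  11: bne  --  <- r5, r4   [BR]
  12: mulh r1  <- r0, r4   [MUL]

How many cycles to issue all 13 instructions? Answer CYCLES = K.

CYCLES = 9

0. or.ALU @i0  | RAW r0
1. st.MEM @i1  | no-port MEM/MEM
2. st.MEM;mul.MUL @i2/i3  | 2-wide
3. beq.BR @i4  | no-port BR/MEM
4. st.MEM @i5  | no-port MEM/MEM
5. ld.MEM;add.ALU @i6/i7  | 2-wide
6. st.MEM;add.ALU @i8/i9  | 2-wide
7. xor.ALU;bne.BR @i10/i11  | 2-wide
8. mulh.MUL @i12  | tail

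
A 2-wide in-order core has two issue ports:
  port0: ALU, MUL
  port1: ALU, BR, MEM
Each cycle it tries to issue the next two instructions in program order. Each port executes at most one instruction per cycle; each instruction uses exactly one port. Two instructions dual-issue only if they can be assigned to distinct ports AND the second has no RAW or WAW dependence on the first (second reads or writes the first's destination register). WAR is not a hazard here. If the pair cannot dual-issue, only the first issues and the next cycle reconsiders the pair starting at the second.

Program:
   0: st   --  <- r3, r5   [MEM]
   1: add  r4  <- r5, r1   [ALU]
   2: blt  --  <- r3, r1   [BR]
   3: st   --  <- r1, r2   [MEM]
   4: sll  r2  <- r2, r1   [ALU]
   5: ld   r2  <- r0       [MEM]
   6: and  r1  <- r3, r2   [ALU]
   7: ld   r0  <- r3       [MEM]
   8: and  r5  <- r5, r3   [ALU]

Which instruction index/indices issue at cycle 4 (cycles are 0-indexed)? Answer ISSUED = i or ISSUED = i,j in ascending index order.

ISSUED = 6,7

[0] i0,i1  st.MEM+add.ALU  -- 2-wide
[1] i2  blt.BR  -- no-port BR/MEM
[2] i3,i4  st.MEM+sll.ALU  -- 2-wide
[3] i5  ld.MEM  -- RAW r2
[4] i6,i7  and.ALU+ld.MEM  -- 2-wide
[5] i8  and.ALU  -- tail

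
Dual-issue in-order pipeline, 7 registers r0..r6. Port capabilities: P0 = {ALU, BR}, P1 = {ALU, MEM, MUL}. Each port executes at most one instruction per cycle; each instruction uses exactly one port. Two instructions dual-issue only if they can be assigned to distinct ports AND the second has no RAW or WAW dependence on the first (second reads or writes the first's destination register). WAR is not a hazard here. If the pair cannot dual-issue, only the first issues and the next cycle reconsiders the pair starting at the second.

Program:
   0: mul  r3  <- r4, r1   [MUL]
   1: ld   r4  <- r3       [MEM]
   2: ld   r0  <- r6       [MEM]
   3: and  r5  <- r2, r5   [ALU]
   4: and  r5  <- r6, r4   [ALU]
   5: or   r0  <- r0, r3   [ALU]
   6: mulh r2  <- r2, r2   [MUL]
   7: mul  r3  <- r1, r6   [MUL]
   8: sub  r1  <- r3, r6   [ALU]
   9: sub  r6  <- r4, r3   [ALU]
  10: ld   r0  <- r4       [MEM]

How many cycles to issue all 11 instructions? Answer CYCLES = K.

0. mul @i0  | no-port MUL/MEM
1. ld @i1  | no-port MEM/MEM
2. ld/and @i2,i3  | pair
3. and/or @i4,i5  | pair
4. mulh @i6  | no-port MUL/MUL
5. mul @i7  | RAW r3
6. sub/sub @i8,i9  | pair
7. ld @i10  | tail

CYCLES = 8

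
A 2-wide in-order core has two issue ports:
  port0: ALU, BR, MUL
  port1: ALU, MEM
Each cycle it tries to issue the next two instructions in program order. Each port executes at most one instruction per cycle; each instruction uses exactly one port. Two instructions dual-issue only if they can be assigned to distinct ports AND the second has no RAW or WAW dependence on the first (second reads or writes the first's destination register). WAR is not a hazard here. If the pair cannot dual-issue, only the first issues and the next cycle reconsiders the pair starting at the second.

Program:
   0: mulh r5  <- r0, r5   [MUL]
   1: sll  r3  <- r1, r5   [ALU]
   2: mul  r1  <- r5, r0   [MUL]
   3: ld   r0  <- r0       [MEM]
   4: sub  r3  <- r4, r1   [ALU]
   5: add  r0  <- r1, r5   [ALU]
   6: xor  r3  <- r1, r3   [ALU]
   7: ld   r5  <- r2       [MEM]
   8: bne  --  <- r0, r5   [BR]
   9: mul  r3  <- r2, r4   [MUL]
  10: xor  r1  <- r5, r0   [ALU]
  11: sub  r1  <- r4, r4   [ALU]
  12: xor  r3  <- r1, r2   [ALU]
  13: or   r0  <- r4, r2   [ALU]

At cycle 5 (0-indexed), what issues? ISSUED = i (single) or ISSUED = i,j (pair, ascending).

#0 head=0: mulh.MUL i0 RAW r5
#1 head=1: sll.ALU;mul.MUL i1,i2 pair
#2 head=3: ld.MEM;sub.ALU i3,i4 pair
#3 head=5: add.ALU;xor.ALU i5,i6 pair
#4 head=7: ld.MEM i7 RAW r5
#5 head=8: bne.BR i8 no-port BR/MUL
#6 head=9: mul.MUL;xor.ALU i9,i10 pair
#7 head=11: sub.ALU i11 RAW r1
#8 head=12: xor.ALU;or.ALU i12,i13 pair

ISSUED = 8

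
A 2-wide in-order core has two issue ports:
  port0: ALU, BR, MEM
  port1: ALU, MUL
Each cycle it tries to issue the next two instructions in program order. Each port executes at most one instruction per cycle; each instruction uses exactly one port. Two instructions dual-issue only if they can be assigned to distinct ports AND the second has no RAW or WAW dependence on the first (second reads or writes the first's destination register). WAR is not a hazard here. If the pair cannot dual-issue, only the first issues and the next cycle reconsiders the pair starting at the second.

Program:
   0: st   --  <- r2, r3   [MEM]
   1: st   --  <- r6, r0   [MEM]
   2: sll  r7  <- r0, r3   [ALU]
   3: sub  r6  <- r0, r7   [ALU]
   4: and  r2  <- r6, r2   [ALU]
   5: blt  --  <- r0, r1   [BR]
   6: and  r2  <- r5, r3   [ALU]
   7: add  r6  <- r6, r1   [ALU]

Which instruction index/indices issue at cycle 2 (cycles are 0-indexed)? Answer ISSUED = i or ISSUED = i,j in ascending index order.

ISSUED = 3

#0 head=0: st i0 no-port MEM/MEM
#1 head=1: st/sll i1+i2 dual
#2 head=3: sub i3 RAW r6
#3 head=4: and/blt i4+i5 dual
#4 head=6: and/add i6+i7 dual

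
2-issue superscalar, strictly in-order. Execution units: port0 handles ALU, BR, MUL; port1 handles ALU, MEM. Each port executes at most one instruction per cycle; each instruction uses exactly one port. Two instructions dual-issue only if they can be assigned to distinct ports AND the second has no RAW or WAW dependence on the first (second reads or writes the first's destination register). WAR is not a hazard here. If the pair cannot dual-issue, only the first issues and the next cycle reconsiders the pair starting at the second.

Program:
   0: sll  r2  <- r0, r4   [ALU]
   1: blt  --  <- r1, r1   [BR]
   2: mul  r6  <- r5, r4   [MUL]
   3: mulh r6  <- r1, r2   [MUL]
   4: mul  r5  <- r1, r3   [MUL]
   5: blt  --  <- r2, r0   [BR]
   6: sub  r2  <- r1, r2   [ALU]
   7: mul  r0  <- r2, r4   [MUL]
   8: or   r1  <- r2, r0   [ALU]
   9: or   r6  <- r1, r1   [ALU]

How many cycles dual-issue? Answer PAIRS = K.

PAIRS = 2

c0: i0+i1 sll.ALU+blt.BR  2-wide
c1: i2 mul.MUL  no-port MUL/MUL
c2: i3 mulh.MUL  no-port MUL/MUL
c3: i4 mul.MUL  no-port MUL/BR
c4: i5+i6 blt.BR+sub.ALU  2-wide
c5: i7 mul.MUL  RAW r0
c6: i8 or.ALU  RAW r1
c7: i9 or.ALU  tail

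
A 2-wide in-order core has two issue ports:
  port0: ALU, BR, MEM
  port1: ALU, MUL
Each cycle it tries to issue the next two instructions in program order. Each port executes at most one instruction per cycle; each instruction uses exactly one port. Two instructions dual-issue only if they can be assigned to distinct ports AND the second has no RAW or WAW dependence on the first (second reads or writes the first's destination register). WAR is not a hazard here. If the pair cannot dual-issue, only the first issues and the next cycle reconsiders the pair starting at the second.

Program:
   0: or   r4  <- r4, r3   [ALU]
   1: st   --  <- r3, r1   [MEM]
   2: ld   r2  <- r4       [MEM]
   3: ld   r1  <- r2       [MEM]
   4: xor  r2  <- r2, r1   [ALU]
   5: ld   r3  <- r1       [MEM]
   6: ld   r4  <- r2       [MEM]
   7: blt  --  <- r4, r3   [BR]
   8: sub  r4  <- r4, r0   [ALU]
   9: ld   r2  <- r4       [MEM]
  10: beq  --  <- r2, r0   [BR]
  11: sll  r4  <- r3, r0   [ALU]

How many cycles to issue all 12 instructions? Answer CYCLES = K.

c0: i0&i1 or;st  pair
c1: i2 ld  no-port MEM/MEM
c2: i3 ld  RAW r1
c3: i4&i5 xor;ld  pair
c4: i6 ld  no-port MEM/BR
c5: i7&i8 blt;sub  pair
c6: i9 ld  no-port MEM/BR
c7: i10&i11 beq;sll  pair

CYCLES = 8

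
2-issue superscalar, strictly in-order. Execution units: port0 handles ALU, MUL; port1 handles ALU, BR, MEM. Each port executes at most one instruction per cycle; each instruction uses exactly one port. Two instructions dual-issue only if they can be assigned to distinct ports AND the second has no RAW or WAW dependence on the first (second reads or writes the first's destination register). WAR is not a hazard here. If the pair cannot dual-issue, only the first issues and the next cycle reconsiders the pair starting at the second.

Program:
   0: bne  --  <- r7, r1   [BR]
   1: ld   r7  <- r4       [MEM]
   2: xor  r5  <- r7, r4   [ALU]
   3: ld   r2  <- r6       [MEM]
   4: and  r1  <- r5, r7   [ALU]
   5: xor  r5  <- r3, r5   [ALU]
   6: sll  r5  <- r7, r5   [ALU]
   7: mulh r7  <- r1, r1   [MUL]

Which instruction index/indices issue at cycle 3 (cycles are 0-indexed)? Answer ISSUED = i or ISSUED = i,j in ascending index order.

0. bne @i0  | no-port BR/MEM
1. ld @i1  | RAW r7
2. xor;ld @i2+i3  | dual
3. and;xor @i4+i5  | dual
4. sll;mulh @i6+i7  | dual

ISSUED = 4,5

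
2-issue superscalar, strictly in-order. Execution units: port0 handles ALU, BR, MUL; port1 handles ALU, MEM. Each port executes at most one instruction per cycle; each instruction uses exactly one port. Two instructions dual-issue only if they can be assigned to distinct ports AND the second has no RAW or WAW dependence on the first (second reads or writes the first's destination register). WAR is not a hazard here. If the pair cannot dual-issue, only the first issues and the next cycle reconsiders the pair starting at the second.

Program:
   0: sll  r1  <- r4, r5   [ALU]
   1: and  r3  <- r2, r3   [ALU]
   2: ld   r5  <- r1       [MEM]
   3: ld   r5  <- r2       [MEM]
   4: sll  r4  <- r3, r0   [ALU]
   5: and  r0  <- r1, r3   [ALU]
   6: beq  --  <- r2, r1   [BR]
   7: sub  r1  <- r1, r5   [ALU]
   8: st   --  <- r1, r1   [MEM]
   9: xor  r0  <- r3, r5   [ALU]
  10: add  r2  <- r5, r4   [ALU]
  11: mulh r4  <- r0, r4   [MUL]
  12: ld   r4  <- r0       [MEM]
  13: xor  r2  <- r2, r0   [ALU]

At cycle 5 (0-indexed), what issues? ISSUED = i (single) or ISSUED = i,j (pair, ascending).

t=0 i0/i1:sll and ; pair
t=1 i2:ld ; no-port MEM/MEM
t=2 i3/i4:ld sll ; pair
t=3 i5/i6:and beq ; pair
t=4 i7:sub ; RAW r1
t=5 i8/i9:st xor ; pair
t=6 i10/i11:add mulh ; pair
t=7 i12/i13:ld xor ; pair

ISSUED = 8,9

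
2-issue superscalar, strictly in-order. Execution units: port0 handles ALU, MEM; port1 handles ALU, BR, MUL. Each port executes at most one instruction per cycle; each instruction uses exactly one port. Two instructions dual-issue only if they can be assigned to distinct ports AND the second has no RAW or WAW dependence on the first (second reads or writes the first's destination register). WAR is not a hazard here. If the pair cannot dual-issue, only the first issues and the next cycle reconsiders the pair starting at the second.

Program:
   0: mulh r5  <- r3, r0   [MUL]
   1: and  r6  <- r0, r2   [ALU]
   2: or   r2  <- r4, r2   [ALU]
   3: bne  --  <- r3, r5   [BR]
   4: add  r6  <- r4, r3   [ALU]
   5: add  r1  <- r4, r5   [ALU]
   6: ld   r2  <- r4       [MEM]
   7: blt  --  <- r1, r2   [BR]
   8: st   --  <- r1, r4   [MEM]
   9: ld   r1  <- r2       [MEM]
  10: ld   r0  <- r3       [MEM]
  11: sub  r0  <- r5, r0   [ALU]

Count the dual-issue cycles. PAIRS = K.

#0 head=0: mulh+and i0+i1 2-wide
#1 head=2: or+bne i2+i3 2-wide
#2 head=4: add+add i4+i5 2-wide
#3 head=6: ld i6 RAW r2
#4 head=7: blt+st i7+i8 2-wide
#5 head=9: ld i9 no-port MEM/MEM
#6 head=10: ld i10 RAW+WAW r0
#7 head=11: sub i11 tail

PAIRS = 4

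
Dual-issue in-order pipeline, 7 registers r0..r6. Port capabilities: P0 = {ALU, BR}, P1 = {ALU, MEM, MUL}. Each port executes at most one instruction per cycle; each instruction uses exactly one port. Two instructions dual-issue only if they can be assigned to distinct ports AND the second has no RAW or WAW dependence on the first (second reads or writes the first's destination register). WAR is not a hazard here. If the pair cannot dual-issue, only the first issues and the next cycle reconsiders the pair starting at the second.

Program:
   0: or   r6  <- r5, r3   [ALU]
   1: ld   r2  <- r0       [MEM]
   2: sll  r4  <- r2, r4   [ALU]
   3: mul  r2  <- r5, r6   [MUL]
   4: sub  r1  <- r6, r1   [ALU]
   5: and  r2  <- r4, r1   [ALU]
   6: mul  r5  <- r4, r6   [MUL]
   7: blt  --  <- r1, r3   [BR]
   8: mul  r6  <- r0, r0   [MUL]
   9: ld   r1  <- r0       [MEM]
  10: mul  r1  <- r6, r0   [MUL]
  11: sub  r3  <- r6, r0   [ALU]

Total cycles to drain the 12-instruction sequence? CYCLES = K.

CYCLES = 7

#0 head=0: or+ld i0/i1 dual
#1 head=2: sll+mul i2/i3 dual
#2 head=4: sub i4 RAW r1
#3 head=5: and+mul i5/i6 dual
#4 head=7: blt+mul i7/i8 dual
#5 head=9: ld i9 no-port MEM/MUL
#6 head=10: mul+sub i10/i11 dual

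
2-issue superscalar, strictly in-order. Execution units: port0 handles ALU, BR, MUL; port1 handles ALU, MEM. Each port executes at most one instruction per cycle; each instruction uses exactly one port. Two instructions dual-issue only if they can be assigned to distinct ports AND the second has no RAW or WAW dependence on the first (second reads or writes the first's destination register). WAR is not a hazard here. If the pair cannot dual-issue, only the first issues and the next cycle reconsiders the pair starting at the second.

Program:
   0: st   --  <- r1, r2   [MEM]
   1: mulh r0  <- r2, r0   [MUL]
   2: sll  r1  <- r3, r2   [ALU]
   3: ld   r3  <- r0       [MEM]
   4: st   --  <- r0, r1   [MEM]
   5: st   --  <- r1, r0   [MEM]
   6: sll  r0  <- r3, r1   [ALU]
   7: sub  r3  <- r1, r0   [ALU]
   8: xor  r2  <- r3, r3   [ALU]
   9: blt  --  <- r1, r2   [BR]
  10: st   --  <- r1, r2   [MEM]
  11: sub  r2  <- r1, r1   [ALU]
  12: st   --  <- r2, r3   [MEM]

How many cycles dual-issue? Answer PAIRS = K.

#0 head=0: st mulh i0&i1 dual
#1 head=2: sll ld i2&i3 dual
#2 head=4: st i4 no-port MEM/MEM
#3 head=5: st sll i5&i6 dual
#4 head=7: sub i7 RAW r3
#5 head=8: xor i8 RAW r2
#6 head=9: blt st i9&i10 dual
#7 head=11: sub i11 RAW r2
#8 head=12: st i12 tail

PAIRS = 4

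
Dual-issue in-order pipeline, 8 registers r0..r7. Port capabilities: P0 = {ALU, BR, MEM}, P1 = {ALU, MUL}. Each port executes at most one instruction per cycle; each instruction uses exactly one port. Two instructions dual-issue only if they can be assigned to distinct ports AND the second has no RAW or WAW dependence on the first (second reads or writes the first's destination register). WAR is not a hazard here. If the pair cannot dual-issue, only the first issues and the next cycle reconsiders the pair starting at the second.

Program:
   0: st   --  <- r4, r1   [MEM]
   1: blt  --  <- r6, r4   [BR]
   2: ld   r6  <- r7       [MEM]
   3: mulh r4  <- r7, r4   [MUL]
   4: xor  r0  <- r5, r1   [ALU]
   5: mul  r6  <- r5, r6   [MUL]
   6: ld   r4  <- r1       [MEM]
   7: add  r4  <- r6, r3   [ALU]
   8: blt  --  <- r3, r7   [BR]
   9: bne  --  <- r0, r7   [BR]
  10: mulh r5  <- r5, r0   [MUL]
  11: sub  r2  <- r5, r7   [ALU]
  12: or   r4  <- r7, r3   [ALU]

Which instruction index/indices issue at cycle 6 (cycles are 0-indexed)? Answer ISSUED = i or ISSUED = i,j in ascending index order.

0. st.MEM @i0  | no-port MEM/BR
1. blt.BR @i1  | no-port BR/MEM
2. ld.MEM/mulh.MUL @i2+i3  | dual
3. xor.ALU/mul.MUL @i4+i5  | dual
4. ld.MEM @i6  | WAW r4
5. add.ALU/blt.BR @i7+i8  | dual
6. bne.BR/mulh.MUL @i9+i10  | dual
7. sub.ALU/or.ALU @i11+i12  | dual

ISSUED = 9,10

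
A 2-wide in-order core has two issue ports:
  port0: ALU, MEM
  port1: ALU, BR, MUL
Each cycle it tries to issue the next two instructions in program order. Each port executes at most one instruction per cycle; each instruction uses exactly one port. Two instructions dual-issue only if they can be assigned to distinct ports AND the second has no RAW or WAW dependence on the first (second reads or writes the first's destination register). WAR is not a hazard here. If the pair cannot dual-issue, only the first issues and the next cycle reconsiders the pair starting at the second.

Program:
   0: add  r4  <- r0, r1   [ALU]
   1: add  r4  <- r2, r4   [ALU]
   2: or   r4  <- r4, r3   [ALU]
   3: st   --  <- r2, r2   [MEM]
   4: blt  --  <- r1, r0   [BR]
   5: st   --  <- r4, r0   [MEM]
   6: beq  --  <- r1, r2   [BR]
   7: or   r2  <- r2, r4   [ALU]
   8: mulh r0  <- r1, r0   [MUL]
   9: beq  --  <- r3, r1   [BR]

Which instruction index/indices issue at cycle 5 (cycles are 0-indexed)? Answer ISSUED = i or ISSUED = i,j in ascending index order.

  cy0 -> i0 (add) RAW+WAW r4
  cy1 -> i1 (add) RAW+WAW r4
  cy2 -> i2/i3 (or/st) 2-wide
  cy3 -> i4/i5 (blt/st) 2-wide
  cy4 -> i6/i7 (beq/or) 2-wide
  cy5 -> i8 (mulh) no-port MUL/BR
  cy6 -> i9 (beq) tail

ISSUED = 8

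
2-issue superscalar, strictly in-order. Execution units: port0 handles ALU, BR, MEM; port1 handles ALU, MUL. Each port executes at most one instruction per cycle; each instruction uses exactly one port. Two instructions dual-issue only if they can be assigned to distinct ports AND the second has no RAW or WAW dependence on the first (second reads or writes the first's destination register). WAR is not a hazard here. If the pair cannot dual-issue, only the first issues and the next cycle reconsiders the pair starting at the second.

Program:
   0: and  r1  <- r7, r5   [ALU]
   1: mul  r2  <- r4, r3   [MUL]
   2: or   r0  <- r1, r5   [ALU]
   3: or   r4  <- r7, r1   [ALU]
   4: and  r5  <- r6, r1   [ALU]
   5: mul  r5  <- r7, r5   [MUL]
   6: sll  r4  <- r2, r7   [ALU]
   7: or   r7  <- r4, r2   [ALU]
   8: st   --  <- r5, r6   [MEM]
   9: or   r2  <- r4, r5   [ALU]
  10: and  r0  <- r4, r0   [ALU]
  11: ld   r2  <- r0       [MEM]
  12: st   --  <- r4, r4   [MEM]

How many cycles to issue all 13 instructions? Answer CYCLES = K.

c0: i0,i1 and+mul  2-wide
c1: i2,i3 or+or  2-wide
c2: i4 and  RAW+WAW r5
c3: i5,i6 mul+sll  2-wide
c4: i7,i8 or+st  2-wide
c5: i9,i10 or+and  2-wide
c6: i11 ld  no-port MEM/MEM
c7: i12 st  tail

CYCLES = 8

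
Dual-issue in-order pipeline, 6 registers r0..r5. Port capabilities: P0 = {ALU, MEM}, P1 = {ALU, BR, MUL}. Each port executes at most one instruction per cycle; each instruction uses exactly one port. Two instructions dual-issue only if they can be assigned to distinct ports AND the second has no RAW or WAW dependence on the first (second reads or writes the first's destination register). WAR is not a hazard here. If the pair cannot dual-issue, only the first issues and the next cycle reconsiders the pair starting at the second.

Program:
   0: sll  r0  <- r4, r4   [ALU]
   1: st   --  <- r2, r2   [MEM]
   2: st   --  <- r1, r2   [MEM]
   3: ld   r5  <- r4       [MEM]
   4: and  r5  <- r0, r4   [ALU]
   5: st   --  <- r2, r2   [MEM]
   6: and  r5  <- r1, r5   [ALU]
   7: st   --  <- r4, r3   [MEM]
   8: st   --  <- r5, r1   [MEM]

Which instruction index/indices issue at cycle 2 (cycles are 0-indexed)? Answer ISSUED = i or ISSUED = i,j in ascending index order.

ISSUED = 3

#0 head=0: sll/st i0&i1 dual
#1 head=2: st i2 no-port MEM/MEM
#2 head=3: ld i3 WAW r5
#3 head=4: and/st i4&i5 dual
#4 head=6: and/st i6&i7 dual
#5 head=8: st i8 tail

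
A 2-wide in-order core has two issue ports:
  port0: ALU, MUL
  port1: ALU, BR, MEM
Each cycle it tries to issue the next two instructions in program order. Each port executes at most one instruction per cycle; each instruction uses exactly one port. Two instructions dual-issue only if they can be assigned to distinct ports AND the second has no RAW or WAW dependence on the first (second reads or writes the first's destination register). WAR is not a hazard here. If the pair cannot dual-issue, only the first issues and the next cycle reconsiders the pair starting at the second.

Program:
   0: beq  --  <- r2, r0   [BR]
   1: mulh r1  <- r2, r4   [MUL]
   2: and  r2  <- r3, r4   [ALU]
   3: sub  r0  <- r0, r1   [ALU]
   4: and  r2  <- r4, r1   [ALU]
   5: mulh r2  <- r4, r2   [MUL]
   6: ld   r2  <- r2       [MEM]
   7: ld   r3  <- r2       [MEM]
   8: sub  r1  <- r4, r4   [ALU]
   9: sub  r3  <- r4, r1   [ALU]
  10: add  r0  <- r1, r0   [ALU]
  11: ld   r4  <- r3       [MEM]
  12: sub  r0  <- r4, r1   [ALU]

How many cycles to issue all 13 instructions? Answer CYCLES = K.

0. beq/mulh @i0+i1  | pair
1. and/sub @i2+i3  | pair
2. and @i4  | RAW+WAW r2
3. mulh @i5  | RAW+WAW r2
4. ld @i6  | no-port MEM/MEM
5. ld/sub @i7+i8  | pair
6. sub/add @i9+i10  | pair
7. ld @i11  | RAW r4
8. sub @i12  | tail

CYCLES = 9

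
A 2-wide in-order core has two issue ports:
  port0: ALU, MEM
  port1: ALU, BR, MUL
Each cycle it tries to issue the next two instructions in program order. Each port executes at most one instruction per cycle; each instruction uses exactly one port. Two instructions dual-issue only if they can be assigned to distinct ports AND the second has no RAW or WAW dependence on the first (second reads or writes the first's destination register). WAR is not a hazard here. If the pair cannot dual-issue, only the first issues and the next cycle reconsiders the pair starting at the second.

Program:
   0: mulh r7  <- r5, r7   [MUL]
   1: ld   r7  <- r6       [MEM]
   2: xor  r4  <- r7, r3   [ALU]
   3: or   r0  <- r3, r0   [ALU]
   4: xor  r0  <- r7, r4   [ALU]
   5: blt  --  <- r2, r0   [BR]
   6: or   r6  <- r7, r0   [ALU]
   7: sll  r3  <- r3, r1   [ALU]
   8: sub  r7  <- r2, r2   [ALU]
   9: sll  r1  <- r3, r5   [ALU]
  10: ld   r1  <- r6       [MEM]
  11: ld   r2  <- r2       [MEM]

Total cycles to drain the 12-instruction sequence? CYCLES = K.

c0: i0 mulh.MUL  WAW r7
c1: i1 ld.MEM  RAW r7
c2: i2+i3 xor.ALU/or.ALU  pair
c3: i4 xor.ALU  RAW r0
c4: i5+i6 blt.BR/or.ALU  pair
c5: i7+i8 sll.ALU/sub.ALU  pair
c6: i9 sll.ALU  WAW r1
c7: i10 ld.MEM  no-port MEM/MEM
c8: i11 ld.MEM  tail

CYCLES = 9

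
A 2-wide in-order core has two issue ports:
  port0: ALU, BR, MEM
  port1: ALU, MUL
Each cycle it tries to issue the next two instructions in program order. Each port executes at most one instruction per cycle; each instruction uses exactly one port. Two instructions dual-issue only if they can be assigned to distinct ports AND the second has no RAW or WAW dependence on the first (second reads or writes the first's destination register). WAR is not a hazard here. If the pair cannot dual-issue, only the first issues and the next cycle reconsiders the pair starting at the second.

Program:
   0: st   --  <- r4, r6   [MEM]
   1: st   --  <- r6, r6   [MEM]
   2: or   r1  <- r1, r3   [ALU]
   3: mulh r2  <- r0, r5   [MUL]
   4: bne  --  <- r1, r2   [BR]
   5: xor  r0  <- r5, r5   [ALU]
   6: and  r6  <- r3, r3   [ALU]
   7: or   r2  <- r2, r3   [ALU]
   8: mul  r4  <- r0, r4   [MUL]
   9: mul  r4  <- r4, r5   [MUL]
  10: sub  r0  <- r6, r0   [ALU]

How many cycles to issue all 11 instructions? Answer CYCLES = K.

CYCLES = 7

  cy0 -> i0 (st) no-port MEM/MEM
  cy1 -> i1,i2 (st;or) dual
  cy2 -> i3 (mulh) RAW r2
  cy3 -> i4,i5 (bne;xor) dual
  cy4 -> i6,i7 (and;or) dual
  cy5 -> i8 (mul) no-port MUL/MUL
  cy6 -> i9,i10 (mul;sub) dual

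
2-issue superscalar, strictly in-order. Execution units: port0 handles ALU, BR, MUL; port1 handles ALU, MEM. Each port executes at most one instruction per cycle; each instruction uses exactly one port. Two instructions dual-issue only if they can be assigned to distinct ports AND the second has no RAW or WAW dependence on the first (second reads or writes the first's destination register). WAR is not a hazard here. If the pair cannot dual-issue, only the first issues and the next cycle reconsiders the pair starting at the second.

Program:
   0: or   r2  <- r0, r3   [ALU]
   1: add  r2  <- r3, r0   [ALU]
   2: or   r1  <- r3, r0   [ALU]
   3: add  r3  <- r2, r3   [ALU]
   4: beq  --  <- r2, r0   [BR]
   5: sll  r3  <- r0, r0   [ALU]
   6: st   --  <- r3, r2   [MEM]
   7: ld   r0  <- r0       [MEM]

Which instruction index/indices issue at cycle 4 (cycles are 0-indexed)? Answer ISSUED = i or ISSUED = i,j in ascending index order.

ISSUED = 6

0. or.ALU @i0  | WAW r2
1. add.ALU;or.ALU @i1+i2  | pair
2. add.ALU;beq.BR @i3+i4  | pair
3. sll.ALU @i5  | RAW r3
4. st.MEM @i6  | no-port MEM/MEM
5. ld.MEM @i7  | tail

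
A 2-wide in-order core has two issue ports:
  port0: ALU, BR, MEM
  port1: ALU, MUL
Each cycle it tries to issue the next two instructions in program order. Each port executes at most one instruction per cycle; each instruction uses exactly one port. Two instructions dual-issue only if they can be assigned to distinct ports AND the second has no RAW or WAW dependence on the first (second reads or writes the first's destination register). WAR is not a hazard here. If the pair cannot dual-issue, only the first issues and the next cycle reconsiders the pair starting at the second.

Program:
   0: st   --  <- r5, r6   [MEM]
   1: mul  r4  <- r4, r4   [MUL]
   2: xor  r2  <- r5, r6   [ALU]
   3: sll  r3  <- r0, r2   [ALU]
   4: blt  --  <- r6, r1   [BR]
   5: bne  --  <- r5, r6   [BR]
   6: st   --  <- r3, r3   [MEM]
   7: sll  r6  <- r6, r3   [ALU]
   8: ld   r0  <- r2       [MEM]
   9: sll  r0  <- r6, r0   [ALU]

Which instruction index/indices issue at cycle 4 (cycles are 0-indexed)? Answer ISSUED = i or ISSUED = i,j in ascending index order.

ISSUED = 6,7

c0: i0+i1 st/mul  2-wide
c1: i2 xor  RAW r2
c2: i3+i4 sll/blt  2-wide
c3: i5 bne  no-port BR/MEM
c4: i6+i7 st/sll  2-wide
c5: i8 ld  RAW+WAW r0
c6: i9 sll  tail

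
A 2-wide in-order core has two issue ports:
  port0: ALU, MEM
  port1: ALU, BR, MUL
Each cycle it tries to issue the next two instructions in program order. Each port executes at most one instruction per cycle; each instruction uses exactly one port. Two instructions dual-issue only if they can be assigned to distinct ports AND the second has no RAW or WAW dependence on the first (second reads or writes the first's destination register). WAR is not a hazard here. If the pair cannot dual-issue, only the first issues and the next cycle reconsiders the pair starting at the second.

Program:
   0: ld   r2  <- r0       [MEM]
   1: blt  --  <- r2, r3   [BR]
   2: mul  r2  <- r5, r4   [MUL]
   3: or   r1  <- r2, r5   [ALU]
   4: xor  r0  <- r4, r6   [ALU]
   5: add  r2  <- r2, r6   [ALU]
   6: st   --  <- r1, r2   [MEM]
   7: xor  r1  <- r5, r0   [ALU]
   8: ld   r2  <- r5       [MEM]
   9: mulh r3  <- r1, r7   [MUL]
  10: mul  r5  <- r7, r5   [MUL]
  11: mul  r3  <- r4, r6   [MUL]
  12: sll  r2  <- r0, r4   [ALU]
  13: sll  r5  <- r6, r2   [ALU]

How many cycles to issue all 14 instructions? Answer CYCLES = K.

CYCLES = 10

[0] i0  ld  -- RAW r2
[1] i1  blt  -- no-port BR/MUL
[2] i2  mul  -- RAW r2
[3] i3/i4  or+xor  -- 2-wide
[4] i5  add  -- RAW r2
[5] i6/i7  st+xor  -- 2-wide
[6] i8/i9  ld+mulh  -- 2-wide
[7] i10  mul  -- no-port MUL/MUL
[8] i11/i12  mul+sll  -- 2-wide
[9] i13  sll  -- tail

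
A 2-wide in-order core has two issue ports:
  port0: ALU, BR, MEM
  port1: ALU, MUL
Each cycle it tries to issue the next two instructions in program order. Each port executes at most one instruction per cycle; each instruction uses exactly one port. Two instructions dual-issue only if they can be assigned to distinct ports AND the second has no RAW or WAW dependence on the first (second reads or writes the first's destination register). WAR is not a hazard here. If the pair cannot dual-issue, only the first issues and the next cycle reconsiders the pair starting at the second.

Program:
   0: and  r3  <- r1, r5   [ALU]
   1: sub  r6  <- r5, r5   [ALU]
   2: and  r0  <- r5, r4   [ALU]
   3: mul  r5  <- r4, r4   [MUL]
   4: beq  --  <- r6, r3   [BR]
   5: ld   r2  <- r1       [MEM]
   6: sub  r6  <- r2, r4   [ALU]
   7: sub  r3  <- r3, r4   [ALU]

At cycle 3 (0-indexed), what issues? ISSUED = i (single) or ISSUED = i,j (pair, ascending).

ISSUED = 5

#0 head=0: and.ALU/sub.ALU i0&i1 2-wide
#1 head=2: and.ALU/mul.MUL i2&i3 2-wide
#2 head=4: beq.BR i4 no-port BR/MEM
#3 head=5: ld.MEM i5 RAW r2
#4 head=6: sub.ALU/sub.ALU i6&i7 2-wide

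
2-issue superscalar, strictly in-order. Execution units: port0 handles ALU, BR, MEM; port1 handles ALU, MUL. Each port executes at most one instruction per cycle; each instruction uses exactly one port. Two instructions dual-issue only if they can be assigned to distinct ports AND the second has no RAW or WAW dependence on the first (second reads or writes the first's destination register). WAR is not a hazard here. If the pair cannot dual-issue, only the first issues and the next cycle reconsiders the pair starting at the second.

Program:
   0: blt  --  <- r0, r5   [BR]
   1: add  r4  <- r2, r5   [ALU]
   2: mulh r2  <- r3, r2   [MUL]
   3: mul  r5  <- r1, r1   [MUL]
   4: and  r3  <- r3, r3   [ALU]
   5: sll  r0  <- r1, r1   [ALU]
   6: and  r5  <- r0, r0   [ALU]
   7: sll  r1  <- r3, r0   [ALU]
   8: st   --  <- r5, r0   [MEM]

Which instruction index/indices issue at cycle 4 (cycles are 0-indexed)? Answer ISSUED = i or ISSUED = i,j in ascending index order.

ISSUED = 6,7

0. blt/add @i0&i1  | dual
1. mulh @i2  | no-port MUL/MUL
2. mul/and @i3&i4  | dual
3. sll @i5  | RAW r0
4. and/sll @i6&i7  | dual
5. st @i8  | tail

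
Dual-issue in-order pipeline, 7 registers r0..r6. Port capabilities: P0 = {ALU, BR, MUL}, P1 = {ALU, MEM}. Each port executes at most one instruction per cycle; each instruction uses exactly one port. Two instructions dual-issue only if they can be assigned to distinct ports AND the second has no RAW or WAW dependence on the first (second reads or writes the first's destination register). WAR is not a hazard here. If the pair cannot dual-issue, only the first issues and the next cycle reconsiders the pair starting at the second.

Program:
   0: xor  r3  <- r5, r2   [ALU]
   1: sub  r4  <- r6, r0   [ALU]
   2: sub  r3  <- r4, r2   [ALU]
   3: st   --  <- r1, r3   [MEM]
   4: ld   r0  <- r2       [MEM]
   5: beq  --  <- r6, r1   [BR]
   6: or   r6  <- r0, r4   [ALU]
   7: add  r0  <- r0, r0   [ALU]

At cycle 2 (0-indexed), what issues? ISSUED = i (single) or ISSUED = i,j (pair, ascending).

ISSUED = 3

[0] i0&i1  xor+sub  -- 2-wide
[1] i2  sub  -- RAW r3
[2] i3  st  -- no-port MEM/MEM
[3] i4&i5  ld+beq  -- 2-wide
[4] i6&i7  or+add  -- 2-wide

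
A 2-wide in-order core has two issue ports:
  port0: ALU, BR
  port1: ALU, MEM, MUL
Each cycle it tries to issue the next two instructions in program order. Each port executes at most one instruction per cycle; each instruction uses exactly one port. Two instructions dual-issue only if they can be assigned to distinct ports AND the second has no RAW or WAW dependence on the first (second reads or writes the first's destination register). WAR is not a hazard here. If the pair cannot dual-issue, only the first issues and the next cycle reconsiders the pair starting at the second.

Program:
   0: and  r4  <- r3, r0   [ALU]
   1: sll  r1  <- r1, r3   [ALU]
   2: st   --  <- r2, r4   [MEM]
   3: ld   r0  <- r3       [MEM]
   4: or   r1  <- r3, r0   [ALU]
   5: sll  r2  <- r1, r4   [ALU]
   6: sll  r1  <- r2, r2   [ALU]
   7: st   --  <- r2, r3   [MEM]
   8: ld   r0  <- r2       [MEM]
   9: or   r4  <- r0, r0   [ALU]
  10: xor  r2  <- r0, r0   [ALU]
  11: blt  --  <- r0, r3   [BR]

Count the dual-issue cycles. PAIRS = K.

[0] i0+i1  and;sll  -- dual
[1] i2  st  -- no-port MEM/MEM
[2] i3  ld  -- RAW r0
[3] i4  or  -- RAW r1
[4] i5  sll  -- RAW r2
[5] i6+i7  sll;st  -- dual
[6] i8  ld  -- RAW r0
[7] i9+i10  or;xor  -- dual
[8] i11  blt  -- tail

PAIRS = 3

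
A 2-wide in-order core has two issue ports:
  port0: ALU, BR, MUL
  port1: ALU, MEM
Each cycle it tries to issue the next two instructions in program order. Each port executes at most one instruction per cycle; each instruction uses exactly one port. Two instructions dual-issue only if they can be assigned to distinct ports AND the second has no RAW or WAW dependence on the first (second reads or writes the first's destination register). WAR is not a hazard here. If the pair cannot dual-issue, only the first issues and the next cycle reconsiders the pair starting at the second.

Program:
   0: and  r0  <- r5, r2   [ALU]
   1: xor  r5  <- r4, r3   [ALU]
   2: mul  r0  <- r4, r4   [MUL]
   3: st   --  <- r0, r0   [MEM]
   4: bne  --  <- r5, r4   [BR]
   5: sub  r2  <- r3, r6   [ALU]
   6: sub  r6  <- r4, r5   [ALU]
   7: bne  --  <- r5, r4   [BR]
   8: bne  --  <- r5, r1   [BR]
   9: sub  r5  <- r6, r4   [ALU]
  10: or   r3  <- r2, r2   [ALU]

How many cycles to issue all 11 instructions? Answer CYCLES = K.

CYCLES = 7

#0 head=0: and.ALU/xor.ALU i0&i1 dual
#1 head=2: mul.MUL i2 RAW r0
#2 head=3: st.MEM/bne.BR i3&i4 dual
#3 head=5: sub.ALU/sub.ALU i5&i6 dual
#4 head=7: bne.BR i7 no-port BR/BR
#5 head=8: bne.BR/sub.ALU i8&i9 dual
#6 head=10: or.ALU i10 tail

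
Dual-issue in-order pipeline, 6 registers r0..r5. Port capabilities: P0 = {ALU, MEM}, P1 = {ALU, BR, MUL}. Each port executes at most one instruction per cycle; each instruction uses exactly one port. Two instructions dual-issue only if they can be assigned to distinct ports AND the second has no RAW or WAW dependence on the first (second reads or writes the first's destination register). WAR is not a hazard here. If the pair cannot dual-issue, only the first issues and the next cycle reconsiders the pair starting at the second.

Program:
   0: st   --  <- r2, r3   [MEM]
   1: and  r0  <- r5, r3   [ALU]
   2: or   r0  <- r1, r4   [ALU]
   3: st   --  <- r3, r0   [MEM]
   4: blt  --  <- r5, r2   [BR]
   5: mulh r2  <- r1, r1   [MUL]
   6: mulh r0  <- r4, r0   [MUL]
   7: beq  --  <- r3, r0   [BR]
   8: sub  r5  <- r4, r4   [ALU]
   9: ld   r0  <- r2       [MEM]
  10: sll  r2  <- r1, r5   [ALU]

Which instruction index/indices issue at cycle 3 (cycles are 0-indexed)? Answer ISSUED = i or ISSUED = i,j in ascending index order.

c0: i0&i1 st;and  dual
c1: i2 or  RAW r0
c2: i3&i4 st;blt  dual
c3: i5 mulh  no-port MUL/MUL
c4: i6 mulh  no-port MUL/BR
c5: i7&i8 beq;sub  dual
c6: i9&i10 ld;sll  dual

ISSUED = 5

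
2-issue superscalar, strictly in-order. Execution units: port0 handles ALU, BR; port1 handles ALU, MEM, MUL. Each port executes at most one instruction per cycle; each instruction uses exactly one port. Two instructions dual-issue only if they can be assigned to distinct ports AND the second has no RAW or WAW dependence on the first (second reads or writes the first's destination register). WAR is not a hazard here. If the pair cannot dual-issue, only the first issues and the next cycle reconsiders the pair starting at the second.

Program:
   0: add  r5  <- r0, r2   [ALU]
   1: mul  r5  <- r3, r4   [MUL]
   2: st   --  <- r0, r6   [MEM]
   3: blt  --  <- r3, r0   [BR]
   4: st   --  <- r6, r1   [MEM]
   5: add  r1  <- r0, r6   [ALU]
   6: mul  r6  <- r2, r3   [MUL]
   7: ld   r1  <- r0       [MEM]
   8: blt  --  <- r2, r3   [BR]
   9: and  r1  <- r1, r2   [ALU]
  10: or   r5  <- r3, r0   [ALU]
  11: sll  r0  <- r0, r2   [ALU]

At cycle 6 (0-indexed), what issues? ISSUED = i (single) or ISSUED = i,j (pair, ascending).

ISSUED = 9,10

c0: i0 add  WAW r5
c1: i1 mul  no-port MUL/MEM
c2: i2/i3 st/blt  dual
c3: i4/i5 st/add  dual
c4: i6 mul  no-port MUL/MEM
c5: i7/i8 ld/blt  dual
c6: i9/i10 and/or  dual
c7: i11 sll  tail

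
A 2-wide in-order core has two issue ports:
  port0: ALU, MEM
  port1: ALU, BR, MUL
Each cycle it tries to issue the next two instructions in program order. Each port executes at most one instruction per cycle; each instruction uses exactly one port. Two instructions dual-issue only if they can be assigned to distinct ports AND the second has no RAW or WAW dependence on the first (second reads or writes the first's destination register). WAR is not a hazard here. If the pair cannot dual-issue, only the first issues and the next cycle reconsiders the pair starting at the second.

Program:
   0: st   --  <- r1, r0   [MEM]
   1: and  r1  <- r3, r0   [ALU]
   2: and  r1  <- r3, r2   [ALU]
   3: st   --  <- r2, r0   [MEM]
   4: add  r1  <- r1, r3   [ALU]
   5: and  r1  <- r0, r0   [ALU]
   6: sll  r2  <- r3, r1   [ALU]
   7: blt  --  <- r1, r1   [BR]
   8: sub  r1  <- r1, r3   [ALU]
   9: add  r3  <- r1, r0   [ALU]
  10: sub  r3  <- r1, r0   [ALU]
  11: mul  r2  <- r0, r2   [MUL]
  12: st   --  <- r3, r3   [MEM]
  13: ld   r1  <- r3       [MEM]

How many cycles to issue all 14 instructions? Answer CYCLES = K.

0. st.MEM/and.ALU @i0,i1  | pair
1. and.ALU/st.MEM @i2,i3  | pair
2. add.ALU @i4  | WAW r1
3. and.ALU @i5  | RAW r1
4. sll.ALU/blt.BR @i6,i7  | pair
5. sub.ALU @i8  | RAW r1
6. add.ALU @i9  | WAW r3
7. sub.ALU/mul.MUL @i10,i11  | pair
8. st.MEM @i12  | no-port MEM/MEM
9. ld.MEM @i13  | tail

CYCLES = 10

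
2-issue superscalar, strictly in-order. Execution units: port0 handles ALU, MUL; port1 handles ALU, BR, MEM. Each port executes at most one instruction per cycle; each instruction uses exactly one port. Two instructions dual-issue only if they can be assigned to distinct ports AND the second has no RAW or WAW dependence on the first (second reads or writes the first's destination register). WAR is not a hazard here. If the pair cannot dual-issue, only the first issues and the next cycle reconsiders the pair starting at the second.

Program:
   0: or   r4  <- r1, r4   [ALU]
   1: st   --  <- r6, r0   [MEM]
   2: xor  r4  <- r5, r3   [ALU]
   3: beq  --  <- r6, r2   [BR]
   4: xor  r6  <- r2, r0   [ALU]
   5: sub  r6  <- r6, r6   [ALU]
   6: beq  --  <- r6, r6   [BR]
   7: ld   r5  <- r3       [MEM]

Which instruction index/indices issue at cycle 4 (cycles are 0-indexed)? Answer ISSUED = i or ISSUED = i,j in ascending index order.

#0 head=0: or/st i0,i1 2-wide
#1 head=2: xor/beq i2,i3 2-wide
#2 head=4: xor i4 RAW+WAW r6
#3 head=5: sub i5 RAW r6
#4 head=6: beq i6 no-port BR/MEM
#5 head=7: ld i7 tail

ISSUED = 6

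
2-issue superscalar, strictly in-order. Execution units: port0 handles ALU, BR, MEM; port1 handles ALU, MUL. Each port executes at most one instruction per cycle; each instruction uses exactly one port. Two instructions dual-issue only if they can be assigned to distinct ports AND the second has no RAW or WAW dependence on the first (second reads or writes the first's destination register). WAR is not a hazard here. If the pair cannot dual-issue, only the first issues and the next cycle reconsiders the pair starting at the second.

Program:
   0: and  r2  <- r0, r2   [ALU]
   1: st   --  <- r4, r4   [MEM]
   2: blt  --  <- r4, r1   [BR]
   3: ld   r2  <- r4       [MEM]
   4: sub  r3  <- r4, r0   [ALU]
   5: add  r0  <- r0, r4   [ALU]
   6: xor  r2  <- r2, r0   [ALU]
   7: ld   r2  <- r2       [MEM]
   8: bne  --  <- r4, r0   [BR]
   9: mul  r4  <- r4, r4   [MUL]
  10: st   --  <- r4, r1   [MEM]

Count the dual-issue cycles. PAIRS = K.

#0 head=0: and.ALU+st.MEM i0&i1 dual
#1 head=2: blt.BR i2 no-port BR/MEM
#2 head=3: ld.MEM+sub.ALU i3&i4 dual
#3 head=5: add.ALU i5 RAW r0
#4 head=6: xor.ALU i6 RAW+WAW r2
#5 head=7: ld.MEM i7 no-port MEM/BR
#6 head=8: bne.BR+mul.MUL i8&i9 dual
#7 head=10: st.MEM i10 tail

PAIRS = 3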